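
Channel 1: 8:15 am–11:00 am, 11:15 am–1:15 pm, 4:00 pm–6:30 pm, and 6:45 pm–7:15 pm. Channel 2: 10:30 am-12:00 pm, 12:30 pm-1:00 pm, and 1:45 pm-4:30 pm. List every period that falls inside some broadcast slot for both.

10:30 am–11:00 am, 11:15 am–12:00 pm, 12:30 pm–1:00 pm, 4:00 pm–4:30 pm

8:15 am–11:00 am ∩ B → 10:30 am–11:00 am.
11:15 am–1:15 pm ∩ B → 11:15 am–12:00 pm, 12:30 pm–1:00 pm.
4:00 pm–6:30 pm ∩ B → 4:00 pm–4:30 pm.
6:45 pm–7:15 pm meets no B interval.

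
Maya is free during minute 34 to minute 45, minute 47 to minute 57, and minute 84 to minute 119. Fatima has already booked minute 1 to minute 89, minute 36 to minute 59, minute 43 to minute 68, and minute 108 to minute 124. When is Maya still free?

B, merged: minute 1 to minute 89, minute 108 to minute 124.
minute 34 to minute 45 lies entirely inside B → drops out.
minute 47 to minute 57 lies entirely inside B → drops out.
minute 84 to minute 119 with B removed leaves minute 89 to minute 108.

minute 89 to minute 108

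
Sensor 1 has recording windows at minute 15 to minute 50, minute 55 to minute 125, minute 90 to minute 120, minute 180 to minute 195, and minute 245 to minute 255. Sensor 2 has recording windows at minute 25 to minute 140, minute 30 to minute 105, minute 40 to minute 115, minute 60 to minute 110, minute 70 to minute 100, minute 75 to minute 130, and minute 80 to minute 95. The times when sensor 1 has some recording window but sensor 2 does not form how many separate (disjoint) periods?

3

Merge the first list: minute 15 to minute 50, minute 55 to minute 125, minute 180 to minute 195, minute 245 to minute 255.
Merge the second list: minute 25 to minute 140.
A \ B = minute 15 to minute 25, minute 180 to minute 195, minute 245 to minute 255.
That is 3 disjoint pieces.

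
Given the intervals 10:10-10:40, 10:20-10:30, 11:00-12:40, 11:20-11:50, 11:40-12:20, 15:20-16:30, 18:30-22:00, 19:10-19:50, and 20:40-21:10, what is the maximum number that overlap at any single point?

Sweep endpoints in order; track running count of active intervals.
Peak of 3 reached at 11:40.

3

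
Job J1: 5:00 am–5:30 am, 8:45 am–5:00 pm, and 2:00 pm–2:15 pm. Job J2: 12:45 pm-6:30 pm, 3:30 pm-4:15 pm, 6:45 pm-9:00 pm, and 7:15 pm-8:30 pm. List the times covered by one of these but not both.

5:00 am-5:30 am, 8:45 am-12:45 pm, 5:00 pm-6:30 pm, 6:45 pm-9:00 pm

Merge the first list: 5:00 am-5:30 am, 8:45 am-5:00 pm.
Merge the second list: 12:45 pm-6:30 pm, 6:45 pm-9:00 pm.
Only in the first: 5:00 am-5:30 am, 8:45 am-12:45 pm.
Only in the second: 5:00 pm-6:30 pm, 6:45 pm-9:00 pm.
Together these are the periods covered by exactly one.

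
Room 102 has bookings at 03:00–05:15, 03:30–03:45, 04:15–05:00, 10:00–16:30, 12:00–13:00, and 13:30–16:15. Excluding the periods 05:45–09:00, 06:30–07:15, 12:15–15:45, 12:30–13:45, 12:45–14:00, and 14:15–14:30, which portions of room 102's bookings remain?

A, merged: 03:00-05:15, 10:00-16:30.
B, merged: 05:45-09:00, 12:15-15:45.
03:00-05:15: no B overlap → unchanged.
10:00-16:30 minus B → 10:00-12:15, 15:45-16:30.

03:00-05:15, 10:00-12:15, 15:45-16:30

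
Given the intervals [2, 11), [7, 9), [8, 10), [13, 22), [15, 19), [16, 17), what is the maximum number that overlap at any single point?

Walk the sorted start/end points keeping a running depth.
The depth first hits 3 at 8.

3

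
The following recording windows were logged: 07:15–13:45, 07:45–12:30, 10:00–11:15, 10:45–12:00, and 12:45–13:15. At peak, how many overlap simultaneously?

Walk the sorted start/end points keeping a running depth.
The depth first hits 4 at 10:45.

4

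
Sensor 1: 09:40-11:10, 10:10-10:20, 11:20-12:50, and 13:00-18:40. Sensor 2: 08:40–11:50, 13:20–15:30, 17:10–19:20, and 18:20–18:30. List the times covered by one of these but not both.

08:40-09:40, 11:10-11:20, 11:50-12:50, 13:00-13:20, 15:30-17:10, 18:40-19:20

Merge the first list: 09:40-11:10, 11:20-12:50, 13:00-18:40.
Merge the second list: 08:40-11:50, 13:20-15:30, 17:10-19:20.
Only in the first: 11:50-12:50, 13:00-13:20, 15:30-17:10.
Only in the second: 08:40-09:40, 11:10-11:20, 18:40-19:20.
Together these are the periods covered by exactly one.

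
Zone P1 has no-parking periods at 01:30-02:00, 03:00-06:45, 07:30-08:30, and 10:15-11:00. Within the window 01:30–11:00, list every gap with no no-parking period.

02:00–03:00, 06:45–07:30, 08:30–10:15

After merging, the occupied span is 01:30–02:00, 03:00–06:45, 07:30–08:30, 10:15–11:00.
Complement within 01:30–11:00: 02:00–03:00, 06:45–07:30, 08:30–10:15.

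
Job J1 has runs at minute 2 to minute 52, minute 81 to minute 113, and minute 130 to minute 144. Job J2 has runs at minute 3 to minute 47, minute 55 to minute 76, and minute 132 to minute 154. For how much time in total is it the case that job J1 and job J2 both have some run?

A ∩ B = minute 3 to minute 47, minute 132 to minute 144.
Total: 44 minutes + 12 minutes = 56 minutes.

56 minutes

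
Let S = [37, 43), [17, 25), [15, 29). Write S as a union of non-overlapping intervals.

Sort by start: [15, 29), [17, 25), [37, 43).
[17, 25) overlaps/touches [15, 29) → extend to [15, 29).
[37, 43) is disjoint → start new block.

[15, 29) ∪ [37, 43)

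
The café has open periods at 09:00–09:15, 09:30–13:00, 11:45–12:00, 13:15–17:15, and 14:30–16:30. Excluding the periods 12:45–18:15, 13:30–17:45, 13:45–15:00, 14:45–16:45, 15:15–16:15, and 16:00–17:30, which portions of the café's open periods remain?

First set merges to 09:00–09:15, 09:30–13:00, 13:15–17:15.
Second set merges to 12:45–18:15.
09:00–09:15: no B overlap → unchanged.
09:30–13:00 minus B → 09:30–12:45.
13:15–17:15: fully covered by B → removed.

09:00–09:15, 09:30–12:45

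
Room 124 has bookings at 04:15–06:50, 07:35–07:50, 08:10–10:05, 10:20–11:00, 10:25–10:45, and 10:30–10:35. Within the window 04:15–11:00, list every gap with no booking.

The merged coverage is 04:15–06:50, 07:35–07:50, 08:10–10:05, 10:20–11:00.
Gaps within 04:15–11:00: 06:50–07:35, 07:50–08:10, 10:05–10:20.

06:50–07:35, 07:50–08:10, 10:05–10:20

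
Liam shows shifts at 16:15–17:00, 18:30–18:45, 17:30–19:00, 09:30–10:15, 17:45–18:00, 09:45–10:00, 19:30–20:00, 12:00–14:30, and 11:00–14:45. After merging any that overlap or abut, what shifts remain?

09:30–10:15, 11:00–14:45, 16:15–17:00, 17:30–19:00, 19:30–20:00

Sort by start: 09:30–10:15, 09:45–10:00, 11:00–14:45, 12:00–14:30, 16:15–17:00, 17:30–19:00, 17:45–18:00, 18:30–18:45, 19:30–20:00.
09:45–10:00 overlaps/touches 09:30–10:15 → extend to 09:30–10:15.
11:00–14:45 is disjoint → start new block.
12:00–14:30 overlaps/touches 11:00–14:45 → extend to 11:00–14:45.
16:15–17:00 is disjoint → start new block.
17:30–19:00 is disjoint → start new block.
17:45–18:00 overlaps/touches 17:30–19:00 → extend to 17:30–19:00.
18:30–18:45 overlaps/touches 17:30–19:00 → extend to 17:30–19:00.
19:30–20:00 is disjoint → start new block.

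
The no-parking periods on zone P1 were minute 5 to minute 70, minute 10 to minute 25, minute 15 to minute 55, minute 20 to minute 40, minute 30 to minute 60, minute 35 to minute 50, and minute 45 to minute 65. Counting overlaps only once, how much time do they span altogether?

65 minutes

Merged: minute 5 to minute 70.
Length: 65 minutes.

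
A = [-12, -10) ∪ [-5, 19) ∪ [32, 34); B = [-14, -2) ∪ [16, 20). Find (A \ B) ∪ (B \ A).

A but not B: [-2, 16), [32, 34).
B but not A: [-14, -12), [-10, -5), [19, 20).
Combining gives A △ B.

[-14, -12) ∪ [-10, -5) ∪ [-2, 16) ∪ [19, 20) ∪ [32, 34)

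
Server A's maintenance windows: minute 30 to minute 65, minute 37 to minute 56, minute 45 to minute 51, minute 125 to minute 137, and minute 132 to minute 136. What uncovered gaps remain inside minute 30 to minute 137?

Covered (merged): minute 30 to minute 65, minute 125 to minute 137.
Gaps within minute 30 to minute 137: minute 65 to minute 125.

minute 65 to minute 125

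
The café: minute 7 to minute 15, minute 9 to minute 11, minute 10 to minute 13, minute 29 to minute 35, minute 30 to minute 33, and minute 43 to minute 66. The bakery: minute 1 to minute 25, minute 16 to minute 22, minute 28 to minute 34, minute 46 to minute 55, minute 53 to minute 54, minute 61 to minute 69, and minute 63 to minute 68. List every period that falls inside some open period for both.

minute 7 to minute 15, minute 29 to minute 34, minute 46 to minute 55, minute 61 to minute 66

A, merged: minute 7 to minute 15, minute 29 to minute 35, minute 43 to minute 66.
B, merged: minute 1 to minute 25, minute 28 to minute 34, minute 46 to minute 55, minute 61 to minute 69.
minute 7 to minute 15 overlaps B on minute 7 to minute 15.
minute 29 to minute 35 overlaps B on minute 29 to minute 34.
minute 43 to minute 66 overlaps B on minute 46 to minute 55, minute 61 to minute 66.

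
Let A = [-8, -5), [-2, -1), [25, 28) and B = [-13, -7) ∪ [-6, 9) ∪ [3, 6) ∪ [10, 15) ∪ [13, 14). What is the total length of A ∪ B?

Merge the second list: [-13, -7), [-6, 9), [10, 15).
A ∪ B = [-13, 9), [10, 15), [25, 28).
Total: 22 + 5 + 3 = 30.

30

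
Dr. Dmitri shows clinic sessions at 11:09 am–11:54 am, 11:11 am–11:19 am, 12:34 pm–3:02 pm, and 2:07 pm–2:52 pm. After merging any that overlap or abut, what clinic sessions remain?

11:11 am-11:19 am overlaps/touches 11:09 am-11:54 am → extend to 11:09 am-11:54 am.
12:34 pm-3:02 pm is disjoint → start new block.
2:07 pm-2:52 pm overlaps/touches 12:34 pm-3:02 pm → extend to 12:34 pm-3:02 pm.

11:09 am-11:54 am, 12:34 pm-3:02 pm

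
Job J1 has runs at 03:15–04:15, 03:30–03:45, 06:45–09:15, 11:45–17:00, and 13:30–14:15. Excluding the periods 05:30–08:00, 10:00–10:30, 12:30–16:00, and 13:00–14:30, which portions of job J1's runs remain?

First set merges to 03:15–04:15, 06:45–09:15, 11:45–17:00.
Second set merges to 05:30–08:00, 10:00–10:30, 12:30–16:00.
03:15–04:15 is untouched.
06:45–09:15 with B removed leaves 08:00–09:15.
11:45–17:00 with B removed leaves 11:45–12:30, 16:00–17:00.

03:15–04:15, 08:00–09:15, 11:45–12:30, 16:00–17:00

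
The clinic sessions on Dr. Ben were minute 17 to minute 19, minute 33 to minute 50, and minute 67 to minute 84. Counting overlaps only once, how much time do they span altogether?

Merged: minute 17 to minute 19, minute 33 to minute 50, minute 67 to minute 84.
Lengths: 2 minutes + 17 minutes + 17 minutes = 36 minutes.

36 minutes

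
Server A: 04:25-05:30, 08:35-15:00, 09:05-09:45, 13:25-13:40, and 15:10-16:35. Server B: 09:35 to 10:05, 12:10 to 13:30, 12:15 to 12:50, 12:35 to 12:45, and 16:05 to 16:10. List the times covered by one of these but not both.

04:25-05:30, 08:35-09:35, 10:05-12:10, 13:30-15:00, 15:10-16:05, 16:10-16:35

First set merges to 04:25-05:30, 08:35-15:00, 15:10-16:35.
Second set merges to 09:35-10:05, 12:10-13:30, 16:05-16:10.
A \ B = 04:25-05:30, 08:35-09:35, 10:05-12:10, 13:30-15:00, 15:10-16:05, 16:10-16:35.
B \ A = none.
Union of the two gives the symmetric difference.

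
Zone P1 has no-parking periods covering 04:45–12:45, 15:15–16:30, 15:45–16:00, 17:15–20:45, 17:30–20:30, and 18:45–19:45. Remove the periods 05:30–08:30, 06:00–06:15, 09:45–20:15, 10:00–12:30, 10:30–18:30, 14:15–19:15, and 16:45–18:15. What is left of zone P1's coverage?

First set merges to 04:45–12:45, 15:15–16:30, 17:15–20:45.
Second set merges to 05:30–08:30, 09:45–20:15.
04:45–12:45 with B removed leaves 04:45–05:30, 08:30–09:45.
15:15–16:30 lies entirely inside B → drops out.
17:15–20:45 with B removed leaves 20:15–20:45.

04:45–05:30, 08:30–09:45, 20:15–20:45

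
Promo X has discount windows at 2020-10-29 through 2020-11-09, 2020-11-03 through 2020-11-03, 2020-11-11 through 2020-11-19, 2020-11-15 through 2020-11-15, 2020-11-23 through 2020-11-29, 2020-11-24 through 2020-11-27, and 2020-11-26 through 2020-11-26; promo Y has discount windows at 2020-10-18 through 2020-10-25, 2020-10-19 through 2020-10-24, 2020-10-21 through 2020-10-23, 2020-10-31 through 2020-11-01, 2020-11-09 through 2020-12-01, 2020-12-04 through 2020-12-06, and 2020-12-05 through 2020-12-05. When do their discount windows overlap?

First set merges to 2020-10-29 through 2020-11-09, 2020-11-11 through 2020-11-19, 2020-11-23 through 2020-11-29.
Second set merges to 2020-10-18 through 2020-10-25, 2020-10-31 through 2020-11-01, 2020-11-09 through 2020-12-01, 2020-12-04 through 2020-12-06.
2020-10-29 through 2020-11-09 ∩ B → 2020-10-31 through 2020-11-01, 2020-11-09 through 2020-11-09.
2020-11-11 through 2020-11-19 ∩ B → 2020-11-11 through 2020-11-19.
2020-11-23 through 2020-11-29 ∩ B → 2020-11-23 through 2020-11-29.

2020-10-31 through 2020-11-01, 2020-11-09 through 2020-11-09, 2020-11-11 through 2020-11-19, 2020-11-23 through 2020-11-29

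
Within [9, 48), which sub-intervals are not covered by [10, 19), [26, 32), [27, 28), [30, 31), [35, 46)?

The merged coverage is [10, 19), [26, 32), [35, 46).
Gaps within [9, 48): [9, 10), [19, 26), [32, 35), [46, 48).

[9, 10) ∪ [19, 26) ∪ [32, 35) ∪ [46, 48)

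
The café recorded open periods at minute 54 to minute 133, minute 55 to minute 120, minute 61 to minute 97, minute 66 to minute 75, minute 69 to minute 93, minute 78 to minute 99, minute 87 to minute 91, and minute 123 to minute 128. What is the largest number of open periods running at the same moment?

6

Sweep endpoints in order; track running count of active intervals.
Peak of 6 reached at minute 87.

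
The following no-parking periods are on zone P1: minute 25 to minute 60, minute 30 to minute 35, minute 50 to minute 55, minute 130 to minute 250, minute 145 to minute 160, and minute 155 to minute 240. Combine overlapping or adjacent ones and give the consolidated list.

minute 25 to minute 60, minute 130 to minute 250

minute 30 to minute 35 overlaps/touches minute 25 to minute 60 → extend to minute 25 to minute 60.
minute 50 to minute 55 overlaps/touches minute 25 to minute 60 → extend to minute 25 to minute 60.
minute 130 to minute 250 is disjoint → start new block.
minute 145 to minute 160 overlaps/touches minute 130 to minute 250 → extend to minute 130 to minute 250.
minute 155 to minute 240 overlaps/touches minute 130 to minute 250 → extend to minute 130 to minute 250.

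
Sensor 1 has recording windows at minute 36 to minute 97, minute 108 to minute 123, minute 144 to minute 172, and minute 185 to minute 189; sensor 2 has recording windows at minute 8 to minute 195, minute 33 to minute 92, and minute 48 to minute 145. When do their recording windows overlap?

minute 36 to minute 97, minute 108 to minute 123, minute 144 to minute 172, minute 185 to minute 189

Second set merges to minute 8 to minute 195.
minute 36 to minute 97 overlaps B on minute 36 to minute 97.
minute 108 to minute 123 overlaps B on minute 108 to minute 123.
minute 144 to minute 172 overlaps B on minute 144 to minute 172.
minute 185 to minute 189 overlaps B on minute 185 to minute 189.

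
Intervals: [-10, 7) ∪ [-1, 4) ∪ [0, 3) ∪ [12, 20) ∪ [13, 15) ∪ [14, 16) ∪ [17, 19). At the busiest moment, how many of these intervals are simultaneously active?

3

At 0, 3 of the intervals are simultaneously active.
No point has more.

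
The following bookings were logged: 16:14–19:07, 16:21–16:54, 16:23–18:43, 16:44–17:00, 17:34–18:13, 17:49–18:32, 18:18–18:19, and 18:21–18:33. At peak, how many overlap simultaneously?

Walk the sorted start/end points keeping a running depth.
The depth first hits 4 at 16:44.

4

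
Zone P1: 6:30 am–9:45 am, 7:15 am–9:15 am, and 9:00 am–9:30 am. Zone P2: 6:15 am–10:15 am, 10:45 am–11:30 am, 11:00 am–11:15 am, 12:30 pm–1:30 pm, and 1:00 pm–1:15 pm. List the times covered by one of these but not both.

Merge the first list: 6:30 am–9:45 am.
Merge the second list: 6:15 am–10:15 am, 10:45 am–11:30 am, 12:30 pm–1:30 pm.
A \ B = none.
B \ A = 6:15 am–6:30 am, 9:45 am–10:15 am, 10:45 am–11:30 am, 12:30 pm–1:30 pm.
Union of the two gives the symmetric difference.

6:15 am–6:30 am, 9:45 am–10:15 am, 10:45 am–11:30 am, 12:30 pm–1:30 pm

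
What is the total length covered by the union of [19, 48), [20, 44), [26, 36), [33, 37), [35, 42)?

29

Merged: [19, 48).
Length: 29.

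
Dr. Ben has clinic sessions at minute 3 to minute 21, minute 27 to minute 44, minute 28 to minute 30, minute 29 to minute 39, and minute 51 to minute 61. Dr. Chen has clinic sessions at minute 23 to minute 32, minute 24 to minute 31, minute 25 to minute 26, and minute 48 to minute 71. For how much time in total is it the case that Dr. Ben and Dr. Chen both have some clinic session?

15 minutes

Merge the first list: minute 3 to minute 21, minute 27 to minute 44, minute 51 to minute 61.
Merge the second list: minute 23 to minute 32, minute 48 to minute 71.
A ∩ B = minute 27 to minute 32, minute 51 to minute 61.
Total: 5 minutes + 10 minutes = 15 minutes.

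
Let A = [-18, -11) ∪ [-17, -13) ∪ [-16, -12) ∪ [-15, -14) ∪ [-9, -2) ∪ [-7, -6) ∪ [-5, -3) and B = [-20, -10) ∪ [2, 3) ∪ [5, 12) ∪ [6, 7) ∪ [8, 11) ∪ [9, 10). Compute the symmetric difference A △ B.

First set merges to [-18, -11), [-9, -2).
Second set merges to [-20, -10), [2, 3), [5, 12).
A but not B: [-9, -2).
B but not A: [-20, -18), [-11, -10), [2, 3), [5, 12).
Combining gives A △ B.

[-20, -18) ∪ [-11, -10) ∪ [-9, -2) ∪ [2, 3) ∪ [5, 12)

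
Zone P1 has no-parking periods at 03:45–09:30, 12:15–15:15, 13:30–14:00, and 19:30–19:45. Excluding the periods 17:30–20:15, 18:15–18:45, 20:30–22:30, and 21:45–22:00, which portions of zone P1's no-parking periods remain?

03:45–09:30, 12:15–15:15

First set merges to 03:45–09:30, 12:15–15:15, 19:30–19:45.
Second set merges to 17:30–20:15, 20:30–22:30.
03:45–09:30: nothing removed.
12:15–15:15: nothing removed.
19:30–19:45: entirely removed.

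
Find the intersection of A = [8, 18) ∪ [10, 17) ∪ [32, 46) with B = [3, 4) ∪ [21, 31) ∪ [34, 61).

[34, 46)

First set merges to [8, 18), [32, 46).
[8, 18) meets no B interval.
[32, 46) ∩ B → [34, 46).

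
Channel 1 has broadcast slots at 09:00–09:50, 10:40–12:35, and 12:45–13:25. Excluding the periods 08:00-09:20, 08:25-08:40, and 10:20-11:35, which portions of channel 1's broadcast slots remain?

09:20-09:50, 11:35-12:35, 12:45-13:25

Merge the second list: 08:00-09:20, 10:20-11:35.
09:00-09:50 minus B → 09:20-09:50.
10:40-12:35 minus B → 11:35-12:35.
12:45-13:25: no B overlap → unchanged.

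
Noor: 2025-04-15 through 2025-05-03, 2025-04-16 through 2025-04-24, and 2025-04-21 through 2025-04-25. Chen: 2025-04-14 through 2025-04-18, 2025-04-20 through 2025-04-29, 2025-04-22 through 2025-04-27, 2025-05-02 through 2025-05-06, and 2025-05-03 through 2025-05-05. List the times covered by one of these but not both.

2025-04-14 through 2025-04-14, 2025-04-19 through 2025-04-19, 2025-04-30 through 2025-05-01, 2025-05-04 through 2025-05-06

A, merged: 2025-04-15 through 2025-05-03.
B, merged: 2025-04-14 through 2025-04-18, 2025-04-20 through 2025-04-29, 2025-05-02 through 2025-05-06.
A but not B: 2025-04-19 through 2025-04-19, 2025-04-30 through 2025-05-01.
B but not A: 2025-04-14 through 2025-04-14, 2025-05-04 through 2025-05-06.
Combining gives A △ B.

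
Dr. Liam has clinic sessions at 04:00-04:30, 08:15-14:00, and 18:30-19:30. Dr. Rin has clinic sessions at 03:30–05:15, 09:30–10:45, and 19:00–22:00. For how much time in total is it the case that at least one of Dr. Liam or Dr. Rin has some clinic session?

A ∪ B = 03:30-05:15, 08:15-14:00, 18:30-22:00.
Total: 1 h 45 min + 5 h 45 min + 3 h 30 min = 11 h.

11 h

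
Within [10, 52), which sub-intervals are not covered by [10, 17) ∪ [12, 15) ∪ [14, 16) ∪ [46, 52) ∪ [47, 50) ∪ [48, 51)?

After merging, the occupied span is [10, 17), [46, 52).
Gaps within [10, 52): [17, 46).

[17, 46)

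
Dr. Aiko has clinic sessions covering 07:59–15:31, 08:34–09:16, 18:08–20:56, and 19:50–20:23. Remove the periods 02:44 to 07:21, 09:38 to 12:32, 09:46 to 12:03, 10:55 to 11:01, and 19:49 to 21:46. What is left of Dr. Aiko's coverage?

07:59–09:38, 12:32–15:31, 18:08–19:49

First set merges to 07:59–15:31, 18:08–20:56.
Second set merges to 02:44–07:21, 09:38–12:32, 19:49–21:46.
07:59–15:31 with B removed leaves 07:59–09:38, 12:32–15:31.
18:08–20:56 with B removed leaves 18:08–19:49.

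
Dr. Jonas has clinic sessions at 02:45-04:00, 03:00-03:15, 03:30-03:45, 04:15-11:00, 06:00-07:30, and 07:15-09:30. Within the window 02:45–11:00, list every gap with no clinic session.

The merged coverage is 02:45–04:00, 04:15–11:00.
Gaps within 02:45–11:00: 04:00–04:15.

04:00–04:15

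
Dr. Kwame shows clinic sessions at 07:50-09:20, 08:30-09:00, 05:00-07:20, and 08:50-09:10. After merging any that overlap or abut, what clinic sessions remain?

05:00–07:20, 07:50–09:20

Sort by start: 05:00–07:20, 07:50–09:20, 08:30–09:00, 08:50–09:10.
07:50–09:20 is disjoint → start new block.
08:30–09:00 overlaps/touches 07:50–09:20 → extend to 07:50–09:20.
08:50–09:10 overlaps/touches 07:50–09:20 → extend to 07:50–09:20.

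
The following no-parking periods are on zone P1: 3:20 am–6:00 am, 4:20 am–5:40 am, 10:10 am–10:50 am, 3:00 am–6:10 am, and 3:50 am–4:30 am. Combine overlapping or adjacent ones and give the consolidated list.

Sort by start: 3:00 am–6:10 am, 3:20 am–6:00 am, 3:50 am–4:30 am, 4:20 am–5:40 am, 10:10 am–10:50 am.
3:20 am–6:00 am overlaps/touches 3:00 am–6:10 am → extend to 3:00 am–6:10 am.
3:50 am–4:30 am overlaps/touches 3:00 am–6:10 am → extend to 3:00 am–6:10 am.
4:20 am–5:40 am overlaps/touches 3:00 am–6:10 am → extend to 3:00 am–6:10 am.
10:10 am–10:50 am is disjoint → start new block.

3:00 am–6:10 am, 10:10 am–10:50 am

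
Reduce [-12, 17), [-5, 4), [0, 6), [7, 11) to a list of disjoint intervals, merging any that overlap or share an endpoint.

[-12, 17)

[-5, 4) overlaps/touches [-12, 17) → extend to [-12, 17).
[0, 6) overlaps/touches [-12, 17) → extend to [-12, 17).
[7, 11) overlaps/touches [-12, 17) → extend to [-12, 17).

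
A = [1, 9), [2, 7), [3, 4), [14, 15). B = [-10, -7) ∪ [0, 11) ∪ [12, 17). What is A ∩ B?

[1, 9) ∪ [14, 15)

First set merges to [1, 9), [14, 15).
[1, 9) meets the second set on [1, 9).
[14, 15) meets the second set on [14, 15).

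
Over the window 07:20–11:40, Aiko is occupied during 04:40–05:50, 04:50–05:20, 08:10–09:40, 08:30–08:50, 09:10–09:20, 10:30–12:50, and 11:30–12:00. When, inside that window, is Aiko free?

Covered (merged): 04:40–05:50, 08:10–09:40, 10:30–12:50.
Gaps within 07:20–11:40: 07:20–08:10, 09:40–10:30.

07:20–08:10, 09:40–10:30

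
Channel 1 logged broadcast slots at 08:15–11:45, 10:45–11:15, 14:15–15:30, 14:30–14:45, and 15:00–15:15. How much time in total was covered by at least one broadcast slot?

Merged: 08:15-11:45, 14:15-15:30.
Lengths: 3 h 30 min + 1 h 15 min = 4 h 45 min.

4 h 45 min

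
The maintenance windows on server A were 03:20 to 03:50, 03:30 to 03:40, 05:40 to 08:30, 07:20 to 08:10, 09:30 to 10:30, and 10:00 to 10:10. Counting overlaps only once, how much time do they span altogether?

Merged: 03:20–03:50, 05:40–08:30, 09:30–10:30.
Lengths: 30 min + 2 h 50 min + 1 h = 4 h 20 min.

4 h 20 min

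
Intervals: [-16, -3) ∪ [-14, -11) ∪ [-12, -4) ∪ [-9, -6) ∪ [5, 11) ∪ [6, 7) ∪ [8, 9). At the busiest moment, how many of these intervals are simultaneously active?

3

Walk the sorted start/end points keeping a running depth.
The depth first hits 3 at -12.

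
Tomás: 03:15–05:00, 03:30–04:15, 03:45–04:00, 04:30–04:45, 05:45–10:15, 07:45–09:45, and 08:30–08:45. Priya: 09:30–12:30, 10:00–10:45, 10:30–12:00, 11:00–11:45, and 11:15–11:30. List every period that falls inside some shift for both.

09:30-10:15

First set merges to 03:15-05:00, 05:45-10:15.
Second set merges to 09:30-12:30.
03:15-05:00: no overlap with the second set.
05:45-10:15 meets the second set on 09:30-10:15.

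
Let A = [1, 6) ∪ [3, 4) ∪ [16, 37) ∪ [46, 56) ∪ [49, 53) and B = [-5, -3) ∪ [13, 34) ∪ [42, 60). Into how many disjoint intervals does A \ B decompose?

2

A, merged: [1, 6), [16, 37), [46, 56).
A \ B = [1, 6), [34, 37).
That is 2 disjoint pieces.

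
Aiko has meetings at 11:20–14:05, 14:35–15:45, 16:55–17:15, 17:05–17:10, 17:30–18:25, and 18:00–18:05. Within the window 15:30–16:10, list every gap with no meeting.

After merging, the occupied span is 11:20–14:05, 14:35–15:45, 16:55–17:15, 17:30–18:25.
Uncovered inside 15:30–16:10: 15:45–16:10.

15:45–16:10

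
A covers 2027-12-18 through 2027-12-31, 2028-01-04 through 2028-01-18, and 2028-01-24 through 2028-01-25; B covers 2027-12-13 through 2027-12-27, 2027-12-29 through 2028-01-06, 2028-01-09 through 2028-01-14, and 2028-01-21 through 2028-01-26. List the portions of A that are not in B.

2027-12-28 through 2027-12-28, 2028-01-07 through 2028-01-08, 2028-01-15 through 2028-01-18

2027-12-18 through 2027-12-31 with B removed leaves 2027-12-28 through 2027-12-28.
2028-01-04 through 2028-01-18 with B removed leaves 2028-01-07 through 2028-01-08, 2028-01-15 through 2028-01-18.
2028-01-24 through 2028-01-25 lies entirely inside B → drops out.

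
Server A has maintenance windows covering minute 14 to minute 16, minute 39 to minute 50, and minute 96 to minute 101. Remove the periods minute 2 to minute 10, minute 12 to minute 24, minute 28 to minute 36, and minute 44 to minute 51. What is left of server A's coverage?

minute 39 to minute 44, minute 96 to minute 101

minute 14 to minute 16: entirely removed.
minute 39 to minute 50 \ B = minute 39 to minute 44.
minute 96 to minute 101: nothing removed.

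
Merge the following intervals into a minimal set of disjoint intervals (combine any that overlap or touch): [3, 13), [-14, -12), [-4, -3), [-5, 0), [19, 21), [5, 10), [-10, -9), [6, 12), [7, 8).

[-14, -12) ∪ [-10, -9) ∪ [-5, 0) ∪ [3, 13) ∪ [19, 21)

Sort by start: [-14, -12), [-10, -9), [-5, 0), [-4, -3), [3, 13), [5, 10), [6, 12), [7, 8), [19, 21).
[-10, -9) is disjoint → start new block.
[-5, 0) is disjoint → start new block.
[-4, -3) overlaps/touches [-5, 0) → extend to [-5, 0).
[3, 13) is disjoint → start new block.
[5, 10) overlaps/touches [3, 13) → extend to [3, 13).
[6, 12) overlaps/touches [3, 13) → extend to [3, 13).
[7, 8) overlaps/touches [3, 13) → extend to [3, 13).
[19, 21) is disjoint → start new block.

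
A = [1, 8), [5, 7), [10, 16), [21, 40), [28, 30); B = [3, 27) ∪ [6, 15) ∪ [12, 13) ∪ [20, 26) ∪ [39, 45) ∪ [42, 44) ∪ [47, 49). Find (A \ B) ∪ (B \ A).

A, merged: [1, 8), [10, 16), [21, 40).
B, merged: [3, 27), [39, 45), [47, 49).
Only in the first: [1, 3), [27, 39).
Only in the second: [8, 10), [16, 21), [40, 45), [47, 49).
Together these are the periods covered by exactly one.

[1, 3) ∪ [8, 10) ∪ [16, 21) ∪ [27, 39) ∪ [40, 45) ∪ [47, 49)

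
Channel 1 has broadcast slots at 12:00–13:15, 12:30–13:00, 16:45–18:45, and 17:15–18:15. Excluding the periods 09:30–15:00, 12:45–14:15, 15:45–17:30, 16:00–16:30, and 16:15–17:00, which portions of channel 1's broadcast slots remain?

First set merges to 12:00–13:15, 16:45–18:45.
Second set merges to 09:30–15:00, 15:45–17:30.
12:00–13:15 lies entirely inside B → drops out.
16:45–18:45 with B removed leaves 17:30–18:45.

17:30–18:45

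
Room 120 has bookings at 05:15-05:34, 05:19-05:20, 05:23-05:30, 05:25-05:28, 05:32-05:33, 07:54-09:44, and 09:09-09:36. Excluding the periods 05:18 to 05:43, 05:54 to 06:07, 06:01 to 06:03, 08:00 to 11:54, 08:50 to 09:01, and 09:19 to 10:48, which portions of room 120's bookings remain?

05:15–05:18, 07:54–08:00

A, merged: 05:15–05:34, 07:54–09:44.
B, merged: 05:18–05:43, 05:54–06:07, 08:00–11:54.
05:15–05:34 with B removed leaves 05:15–05:18.
07:54–09:44 with B removed leaves 07:54–08:00.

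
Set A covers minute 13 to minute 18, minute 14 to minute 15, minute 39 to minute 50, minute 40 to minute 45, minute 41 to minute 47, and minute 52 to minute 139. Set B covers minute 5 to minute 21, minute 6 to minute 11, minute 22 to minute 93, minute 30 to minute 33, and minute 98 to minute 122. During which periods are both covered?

minute 13 to minute 18, minute 39 to minute 50, minute 52 to minute 93, minute 98 to minute 122

A, merged: minute 13 to minute 18, minute 39 to minute 50, minute 52 to minute 139.
B, merged: minute 5 to minute 21, minute 22 to minute 93, minute 98 to minute 122.
minute 13 to minute 18 ∩ B → minute 13 to minute 18.
minute 39 to minute 50 ∩ B → minute 39 to minute 50.
minute 52 to minute 139 ∩ B → minute 52 to minute 93, minute 98 to minute 122.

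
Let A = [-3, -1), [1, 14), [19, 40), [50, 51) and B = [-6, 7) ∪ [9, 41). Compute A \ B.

[7, 9) ∪ [50, 51)

[-3, -1): fully covered by B → removed.
[1, 14) minus B → [7, 9).
[19, 40): fully covered by B → removed.
[50, 51): no B overlap → unchanged.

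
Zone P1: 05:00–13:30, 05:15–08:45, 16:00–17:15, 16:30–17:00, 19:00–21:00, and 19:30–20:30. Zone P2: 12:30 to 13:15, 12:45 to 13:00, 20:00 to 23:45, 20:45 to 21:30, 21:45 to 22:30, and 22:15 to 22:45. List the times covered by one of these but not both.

First set merges to 05:00-13:30, 16:00-17:15, 19:00-21:00.
Second set merges to 12:30-13:15, 20:00-23:45.
A but not B: 05:00-12:30, 13:15-13:30, 16:00-17:15, 19:00-20:00.
B but not A: 21:00-23:45.
Combining gives A △ B.

05:00-12:30, 13:15-13:30, 16:00-17:15, 19:00-20:00, 21:00-23:45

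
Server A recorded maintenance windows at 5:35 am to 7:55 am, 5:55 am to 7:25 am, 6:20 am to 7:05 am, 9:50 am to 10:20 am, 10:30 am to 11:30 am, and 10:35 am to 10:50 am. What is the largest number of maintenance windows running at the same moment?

3

Sweep endpoints in order; track running count of active intervals.
Peak of 3 reached at 6:20 am.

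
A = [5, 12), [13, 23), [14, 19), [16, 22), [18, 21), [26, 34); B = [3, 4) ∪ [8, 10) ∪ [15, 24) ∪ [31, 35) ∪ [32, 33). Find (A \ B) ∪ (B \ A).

A, merged: [5, 12), [13, 23), [26, 34).
B, merged: [3, 4), [8, 10), [15, 24), [31, 35).
A but not B: [5, 8), [10, 12), [13, 15), [26, 31).
B but not A: [3, 4), [23, 24), [34, 35).
Combining gives A △ B.

[3, 4) ∪ [5, 8) ∪ [10, 12) ∪ [13, 15) ∪ [23, 24) ∪ [26, 31) ∪ [34, 35)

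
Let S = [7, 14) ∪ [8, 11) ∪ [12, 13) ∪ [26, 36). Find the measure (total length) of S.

17

Merged: [7, 14), [26, 36).
Lengths: 7 + 10 = 17.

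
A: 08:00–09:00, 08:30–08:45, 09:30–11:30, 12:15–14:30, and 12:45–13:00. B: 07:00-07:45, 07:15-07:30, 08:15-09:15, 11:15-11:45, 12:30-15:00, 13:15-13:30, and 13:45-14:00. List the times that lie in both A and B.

08:15–09:00, 11:15–11:30, 12:30–14:30

Merge the first list: 08:00–09:00, 09:30–11:30, 12:15–14:30.
Merge the second list: 07:00–07:45, 08:15–09:15, 11:15–11:45, 12:30–15:00.
08:00–09:00 overlaps B on 08:15–09:00.
09:30–11:30 overlaps B on 11:15–11:30.
12:15–14:30 overlaps B on 12:30–14:30.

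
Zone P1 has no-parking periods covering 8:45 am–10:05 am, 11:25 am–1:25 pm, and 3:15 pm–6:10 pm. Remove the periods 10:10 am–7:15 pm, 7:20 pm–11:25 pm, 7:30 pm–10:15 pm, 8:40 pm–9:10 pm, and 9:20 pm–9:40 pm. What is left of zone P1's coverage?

8:45 am–10:05 am

Merge the second list: 10:10 am–7:15 pm, 7:20 pm–11:25 pm.
8:45 am–10:05 am: nothing removed.
11:25 am–1:25 pm: entirely removed.
3:15 pm–6:10 pm: entirely removed.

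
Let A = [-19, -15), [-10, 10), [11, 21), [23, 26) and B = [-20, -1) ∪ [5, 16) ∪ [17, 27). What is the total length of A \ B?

A \ B = [-1, 5), [16, 17).
Total: 6 + 1 = 7.

7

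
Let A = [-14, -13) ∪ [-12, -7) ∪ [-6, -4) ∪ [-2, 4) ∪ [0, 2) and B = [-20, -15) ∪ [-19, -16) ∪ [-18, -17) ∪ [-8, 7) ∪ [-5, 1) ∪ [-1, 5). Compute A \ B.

[-14, -13) ∪ [-12, -8)

Merge the first list: [-14, -13), [-12, -7), [-6, -4), [-2, 4).
Merge the second list: [-20, -15), [-8, 7).
[-14, -13): nothing removed.
[-12, -7) \ B = [-12, -8).
[-6, -4): entirely removed.
[-2, 4): entirely removed.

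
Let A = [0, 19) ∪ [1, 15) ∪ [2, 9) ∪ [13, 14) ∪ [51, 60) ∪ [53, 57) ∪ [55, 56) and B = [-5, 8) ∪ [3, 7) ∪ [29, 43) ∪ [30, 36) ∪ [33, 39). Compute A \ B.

Merge the first list: [0, 19), [51, 60).
Merge the second list: [-5, 8), [29, 43).
[0, 19) \ B = [8, 19).
[51, 60): nothing removed.

[8, 19) ∪ [51, 60)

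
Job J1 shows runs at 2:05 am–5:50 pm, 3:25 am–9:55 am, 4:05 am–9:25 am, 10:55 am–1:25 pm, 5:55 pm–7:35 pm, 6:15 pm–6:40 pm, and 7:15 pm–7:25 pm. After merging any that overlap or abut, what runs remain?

3:25 am-9:55 am overlaps/touches 2:05 am-5:50 pm → extend to 2:05 am-5:50 pm.
4:05 am-9:25 am overlaps/touches 2:05 am-5:50 pm → extend to 2:05 am-5:50 pm.
10:55 am-1:25 pm overlaps/touches 2:05 am-5:50 pm → extend to 2:05 am-5:50 pm.
5:55 pm-7:35 pm is disjoint → start new block.
6:15 pm-6:40 pm overlaps/touches 5:55 pm-7:35 pm → extend to 5:55 pm-7:35 pm.
7:15 pm-7:25 pm overlaps/touches 5:55 pm-7:35 pm → extend to 5:55 pm-7:35 pm.

2:05 am-5:50 pm, 5:55 pm-7:35 pm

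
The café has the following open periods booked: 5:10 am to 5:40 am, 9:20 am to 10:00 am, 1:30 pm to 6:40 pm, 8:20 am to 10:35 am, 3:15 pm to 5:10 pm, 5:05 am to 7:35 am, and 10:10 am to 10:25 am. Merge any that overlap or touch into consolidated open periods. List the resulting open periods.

Sort by start: 5:05 am-7:35 am, 5:10 am-5:40 am, 8:20 am-10:35 am, 9:20 am-10:00 am, 10:10 am-10:25 am, 1:30 pm-6:40 pm, 3:15 pm-5:10 pm.
5:10 am-5:40 am overlaps/touches 5:05 am-7:35 am → extend to 5:05 am-7:35 am.
8:20 am-10:35 am is disjoint → start new block.
9:20 am-10:00 am overlaps/touches 8:20 am-10:35 am → extend to 8:20 am-10:35 am.
10:10 am-10:25 am overlaps/touches 8:20 am-10:35 am → extend to 8:20 am-10:35 am.
1:30 pm-6:40 pm is disjoint → start new block.
3:15 pm-5:10 pm overlaps/touches 1:30 pm-6:40 pm → extend to 1:30 pm-6:40 pm.

5:05 am-7:35 am, 8:20 am-10:35 am, 1:30 pm-6:40 pm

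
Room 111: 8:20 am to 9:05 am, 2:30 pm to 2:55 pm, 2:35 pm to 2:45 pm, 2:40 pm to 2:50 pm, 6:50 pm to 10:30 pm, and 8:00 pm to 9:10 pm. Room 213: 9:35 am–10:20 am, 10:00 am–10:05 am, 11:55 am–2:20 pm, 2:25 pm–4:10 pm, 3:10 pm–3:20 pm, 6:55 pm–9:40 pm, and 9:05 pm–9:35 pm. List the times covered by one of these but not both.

Merge the first list: 8:20 am–9:05 am, 2:30 pm–2:55 pm, 6:50 pm–10:30 pm.
Merge the second list: 9:35 am–10:20 am, 11:55 am–2:20 pm, 2:25 pm–4:10 pm, 6:55 pm–9:40 pm.
A but not B: 8:20 am–9:05 am, 6:50 pm–6:55 pm, 9:40 pm–10:30 pm.
B but not A: 9:35 am–10:20 am, 11:55 am–2:20 pm, 2:25 pm–2:30 pm, 2:55 pm–4:10 pm.
Combining gives A △ B.

8:20 am–9:05 am, 9:35 am–10:20 am, 11:55 am–2:20 pm, 2:25 pm–2:30 pm, 2:55 pm–4:10 pm, 6:50 pm–6:55 pm, 9:40 pm–10:30 pm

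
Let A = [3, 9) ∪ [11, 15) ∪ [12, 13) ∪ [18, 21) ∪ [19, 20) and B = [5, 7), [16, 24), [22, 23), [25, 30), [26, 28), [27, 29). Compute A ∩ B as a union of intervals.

[5, 7) ∪ [18, 21)

A, merged: [3, 9), [11, 15), [18, 21).
B, merged: [5, 7), [16, 24), [25, 30).
[3, 9) overlaps B on [5, 7).
[11, 15) falls entirely outside B.
[18, 21) overlaps B on [18, 21).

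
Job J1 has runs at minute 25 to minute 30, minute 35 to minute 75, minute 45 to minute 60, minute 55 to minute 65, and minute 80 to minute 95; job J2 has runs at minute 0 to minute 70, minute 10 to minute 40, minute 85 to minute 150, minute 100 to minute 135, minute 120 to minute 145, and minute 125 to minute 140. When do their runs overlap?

minute 25 to minute 30, minute 35 to minute 70, minute 85 to minute 95

A, merged: minute 25 to minute 30, minute 35 to minute 75, minute 80 to minute 95.
B, merged: minute 0 to minute 70, minute 85 to minute 150.
minute 25 to minute 30 overlaps B on minute 25 to minute 30.
minute 35 to minute 75 overlaps B on minute 35 to minute 70.
minute 80 to minute 95 overlaps B on minute 85 to minute 95.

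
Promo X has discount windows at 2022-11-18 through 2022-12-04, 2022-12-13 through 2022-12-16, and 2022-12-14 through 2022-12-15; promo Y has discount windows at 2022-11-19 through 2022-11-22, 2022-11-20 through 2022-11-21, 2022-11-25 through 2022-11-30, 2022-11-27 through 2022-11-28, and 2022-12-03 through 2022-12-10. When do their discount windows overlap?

2022-11-19 through 2022-11-22, 2022-11-25 through 2022-11-30, 2022-12-03 through 2022-12-04

Merge the first list: 2022-11-18 through 2022-12-04, 2022-12-13 through 2022-12-16.
Merge the second list: 2022-11-19 through 2022-11-22, 2022-11-25 through 2022-11-30, 2022-12-03 through 2022-12-10.
2022-11-18 through 2022-12-04 overlaps B on 2022-11-19 through 2022-11-22, 2022-11-25 through 2022-11-30, 2022-12-03 through 2022-12-04.
2022-12-13 through 2022-12-16 falls entirely outside B.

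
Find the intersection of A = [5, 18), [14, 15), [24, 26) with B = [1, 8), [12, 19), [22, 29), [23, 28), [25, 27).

First set merges to [5, 18), [24, 26).
Second set merges to [1, 8), [12, 19), [22, 29).
[5, 18) meets the second set on [5, 8), [12, 18).
[24, 26) meets the second set on [24, 26).

[5, 8) ∪ [12, 18) ∪ [24, 26)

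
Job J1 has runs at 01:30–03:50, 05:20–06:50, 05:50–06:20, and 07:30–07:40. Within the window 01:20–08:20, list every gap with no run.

The merged coverage is 01:30–03:50, 05:20–06:50, 07:30–07:40.
Complement within 01:20–08:20: 01:20–01:30, 03:50–05:20, 06:50–07:30, 07:40–08:20.

01:20–01:30, 03:50–05:20, 06:50–07:30, 07:40–08:20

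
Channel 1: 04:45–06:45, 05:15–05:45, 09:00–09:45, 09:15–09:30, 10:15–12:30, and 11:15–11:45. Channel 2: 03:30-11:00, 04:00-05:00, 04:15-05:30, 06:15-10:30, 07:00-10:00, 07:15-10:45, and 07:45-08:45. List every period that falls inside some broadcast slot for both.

A, merged: 04:45–06:45, 09:00–09:45, 10:15–12:30.
B, merged: 03:30–11:00.
04:45–06:45 overlaps B on 04:45–06:45.
09:00–09:45 overlaps B on 09:00–09:45.
10:15–12:30 overlaps B on 10:15–11:00.

04:45–06:45, 09:00–09:45, 10:15–11:00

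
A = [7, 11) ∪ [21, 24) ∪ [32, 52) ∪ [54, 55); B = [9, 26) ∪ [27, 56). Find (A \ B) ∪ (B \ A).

A but not B: [7, 9).
B but not A: [11, 21), [24, 26), [27, 32), [52, 54), [55, 56).
Combining gives A △ B.

[7, 9) ∪ [11, 21) ∪ [24, 26) ∪ [27, 32) ∪ [52, 54) ∪ [55, 56)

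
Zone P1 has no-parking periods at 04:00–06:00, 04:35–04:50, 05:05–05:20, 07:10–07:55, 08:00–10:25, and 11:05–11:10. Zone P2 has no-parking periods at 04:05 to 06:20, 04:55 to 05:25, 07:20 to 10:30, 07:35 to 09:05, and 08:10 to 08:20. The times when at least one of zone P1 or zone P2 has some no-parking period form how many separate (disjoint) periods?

3

First set merges to 04:00-06:00, 07:10-07:55, 08:00-10:25, 11:05-11:10.
Second set merges to 04:05-06:20, 07:20-10:30.
A ∪ B = 04:00-06:20, 07:10-10:30, 11:05-11:10.
That is 3 disjoint pieces.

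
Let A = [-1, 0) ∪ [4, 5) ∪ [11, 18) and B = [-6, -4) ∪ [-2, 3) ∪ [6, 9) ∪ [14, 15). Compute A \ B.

[4, 5) ∪ [11, 14) ∪ [15, 18)

[-1, 0): fully covered by B → removed.
[4, 5): no B overlap → unchanged.
[11, 18) minus B → [11, 14), [15, 18).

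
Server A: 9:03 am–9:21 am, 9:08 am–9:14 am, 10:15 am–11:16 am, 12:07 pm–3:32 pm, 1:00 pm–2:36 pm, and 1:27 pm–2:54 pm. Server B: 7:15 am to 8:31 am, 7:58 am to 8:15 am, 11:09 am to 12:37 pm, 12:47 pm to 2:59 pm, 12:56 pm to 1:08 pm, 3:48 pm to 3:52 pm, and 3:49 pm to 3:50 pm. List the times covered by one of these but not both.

7:15 am–8:31 am, 9:03 am–9:21 am, 10:15 am–11:09 am, 11:16 am–12:07 pm, 12:37 pm–12:47 pm, 2:59 pm–3:32 pm, 3:48 pm–3:52 pm

A, merged: 9:03 am–9:21 am, 10:15 am–11:16 am, 12:07 pm–3:32 pm.
B, merged: 7:15 am–8:31 am, 11:09 am–12:37 pm, 12:47 pm–2:59 pm, 3:48 pm–3:52 pm.
A but not B: 9:03 am–9:21 am, 10:15 am–11:09 am, 12:37 pm–12:47 pm, 2:59 pm–3:32 pm.
B but not A: 7:15 am–8:31 am, 11:16 am–12:07 pm, 3:48 pm–3:52 pm.
Combining gives A △ B.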